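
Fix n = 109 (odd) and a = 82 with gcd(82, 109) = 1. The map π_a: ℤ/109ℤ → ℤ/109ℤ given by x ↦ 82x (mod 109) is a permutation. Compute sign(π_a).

+1

Orbit of 64 under x↦82x: [64, 16, 4, 1, 82, 75, 46]… (length divides ord_109(82)).
The orbit structure of x ↦ 82x mod 109: 7 orbits of sizes [18, 18, 18, 18, 18, 18, 1].
n − c = 109 − 7 = 102; sign = (−1)^102 = +1.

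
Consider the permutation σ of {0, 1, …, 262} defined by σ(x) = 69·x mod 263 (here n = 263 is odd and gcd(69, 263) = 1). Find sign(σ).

Orbit of 196 under x↦69x: [196, 111, 32, 104, 75, 178, 184]… (length divides ord_263(69)).
Cycle type of π: 131×2 + 1; total 3 cycles.
sign(π) = (−1)^{n − #cycles} = (−1)^{263−3} = (−1)^260 = +1.
The Jacobi symbol (69|263) = +1 (Zolotarev) agrees.

+1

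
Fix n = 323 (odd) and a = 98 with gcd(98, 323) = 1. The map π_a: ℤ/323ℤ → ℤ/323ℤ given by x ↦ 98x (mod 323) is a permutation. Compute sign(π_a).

Trace 242: π^k(242) = [242, 137, 183, 169, 89, 1, 98] for k=0..6.
Cycle lengths of π_98 on ℤ/323ℤ: [36, 36, 36, 36, 36, 36, 36, 36, 18, 4, 4, 4, 4, 1]; 14 cycles in total.
n − c = 323 − 14 = 309; sign = (−1)^309 = -1.
Check: (98/323) = -1 by Zolotarev.

-1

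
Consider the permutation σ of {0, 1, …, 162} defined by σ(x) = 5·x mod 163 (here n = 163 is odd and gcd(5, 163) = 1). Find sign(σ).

Trace 140: π^k(140) = [140, 48, 77, 59, 132, 8, 40] for k=0..6.
π_5 has 4 disjoint cycles with lengths [54, 54, 54, 1] on {0,…,162}.
4 cycles on 163: each ℓ→(−1)^(ℓ−1), product (−1)^159 = -1.
Via Zolotarev, sign(π_{5}) = (5|163) = -1.

-1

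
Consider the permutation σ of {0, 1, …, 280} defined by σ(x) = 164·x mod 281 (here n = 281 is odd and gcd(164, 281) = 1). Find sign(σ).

Orbit of 13 under x↦164x: [13, 165, 84, 7, 24, 2, 47]… (length divides ord_281(164)).
π_164 has 2 disjoint cycles with lengths [280, 1] on {0,…,280}.
sign(π) = (−1)^{n − #cycles} = (−1)^{281−2} = (−1)^279 = -1.
Check: (164/281) = -1 by Zolotarev.

-1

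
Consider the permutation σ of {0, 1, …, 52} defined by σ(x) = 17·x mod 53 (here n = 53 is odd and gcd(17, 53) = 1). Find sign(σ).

Trace 52: π^k(52) = [52, 36, 29, 16, 7, 13, 9] for k=0..6.
The orbit structure of x ↦ 17x mod 53: 3 orbits of sizes [26, 26, 1].
n − c = 53 − 3 = 50; sign = (−1)^50 = +1.

+1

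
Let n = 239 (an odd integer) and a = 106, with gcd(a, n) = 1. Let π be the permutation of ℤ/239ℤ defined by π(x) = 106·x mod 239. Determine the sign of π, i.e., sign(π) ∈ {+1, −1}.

-1

Trace 27: π^k(27) = [27, 233, 81, 221, 4, 185, 12] for k=0..6.
The orbit structure of x ↦ 106x mod 239: 2 orbits of sizes [238, 1].
n − c = 239 − 2 = 237; sign = (−1)^237 = -1.
Via Zolotarev, sign(π_{106}) = (106|239) = -1.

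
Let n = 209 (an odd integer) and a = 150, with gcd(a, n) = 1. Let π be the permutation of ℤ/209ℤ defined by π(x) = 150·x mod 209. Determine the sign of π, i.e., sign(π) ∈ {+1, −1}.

Trace 188: π^k(188) = [188, 194, 49, 35, 25, 197, 81] for k=0..6.
π_150 has 6 disjoint cycles with lengths [90, 90, 10, 9, 9, 1] on {0,…,208}.
With 6 cycles on 209 points, sign = (−1)^{209−6} = -1.
(150|209)_J = -1 (Zolotarev's lemma cross-check).

-1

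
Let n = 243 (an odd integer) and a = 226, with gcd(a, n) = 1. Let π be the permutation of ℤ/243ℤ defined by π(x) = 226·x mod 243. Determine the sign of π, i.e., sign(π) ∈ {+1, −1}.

+1

Start at x=82: 82 → 64 → 127 → 28 → 10 → 73 → 217 → … (one orbit).
27 cycles of lengths [27, 27, 27, 27, 27, 27, 9, 9, 9, 9, 9, 9, 3, 3, 3, 3, 3, 3, 1, 1, 1, 1, 1, 1, 1, 1, 1].
Σ(ℓ_i−1) = 243−27 = 216; sign = (−1)^216 = +1.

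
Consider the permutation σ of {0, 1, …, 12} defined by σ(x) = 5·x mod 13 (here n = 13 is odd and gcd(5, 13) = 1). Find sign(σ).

-1

Orbit of 8 under x↦5x: [8, 1, 5, 12]… (length divides ord_13(5)).
Decompose π into cycles: lengths [4, 4, 4, 1] (4 cycles, including the fixed point 0).
With 4 cycles on 13 points, sign = (−1)^{13−4} = -1.
(5|13)_J = -1 (Zolotarev's lemma cross-check).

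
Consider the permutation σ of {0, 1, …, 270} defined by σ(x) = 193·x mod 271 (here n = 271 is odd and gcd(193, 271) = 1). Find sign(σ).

-1

Trace 266: π^k(266) = [266, 119, 203, 155, 105, 211, 73] for k=0..6.
The orbit structure of x ↦ 193x mod 271: 2 orbits of sizes [270, 1].
sign(π) = (−1)^{n − #cycles} = (−1)^{271−2} = (−1)^269 = -1.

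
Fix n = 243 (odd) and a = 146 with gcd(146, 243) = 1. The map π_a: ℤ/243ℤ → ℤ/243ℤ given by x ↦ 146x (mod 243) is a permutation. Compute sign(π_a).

-1

Trace 14: π^k(14) = [14, 100, 20, 4, 98, 214, 140] for k=0..6.
Cycle lengths of π_146 on ℤ/243ℤ: [162, 54, 18, 6, 2, 1]; 6 cycles in total.
n − c = 243 − 6 = 237; sign = (−1)^237 = -1.
(146|243)_J = -1 (Zolotarev's lemma cross-check).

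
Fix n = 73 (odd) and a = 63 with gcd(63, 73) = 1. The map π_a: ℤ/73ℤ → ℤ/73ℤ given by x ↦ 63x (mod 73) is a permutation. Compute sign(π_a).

Trace 10: π^k(10) = [10, 46, 51, 1, 63, 27, 22] for k=0..6.
π_63 has 10 disjoint cycles with lengths [8, 8, 8, 8, 8, 8, 8, 8, 8, 1] on {0,…,72}.
10 cycles on 73: each ℓ→(−1)^(ℓ−1), product (−1)^63 = -1.

-1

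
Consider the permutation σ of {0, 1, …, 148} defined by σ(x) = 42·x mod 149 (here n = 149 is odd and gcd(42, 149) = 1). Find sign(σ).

+1

Orbit of 63 under x↦42x: [63, 113, 127, 119, 81, 124, 142]… (length divides ord_149(42)).
Cycle lengths of π_42 on ℤ/149ℤ: [74, 74, 1]; 3 cycles in total.
n − c = 149 − 3 = 146; sign = (−1)^146 = +1.
(42|149)_J = +1 (Zolotarev's lemma cross-check).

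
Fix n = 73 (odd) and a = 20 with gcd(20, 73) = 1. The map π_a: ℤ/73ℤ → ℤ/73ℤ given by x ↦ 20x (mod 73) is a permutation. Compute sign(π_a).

-1

Orbit of 28 under x↦20x: [28, 49, 31, 36, 63, 19, 15]… (length divides ord_73(20)).
Cycle type of π: 72 + 1; total 2 cycles.
With 2 cycles on 73 points, sign = (−1)^{73−2} = -1.
Check: (20/73) = -1 by Zolotarev.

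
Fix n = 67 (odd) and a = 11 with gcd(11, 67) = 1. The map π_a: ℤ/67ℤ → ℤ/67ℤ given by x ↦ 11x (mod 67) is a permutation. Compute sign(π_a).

Orbit of 3 under x↦11x: [3, 33, 28, 40, 38, 16, 42]… (length divides ord_67(11)).
Cycle lengths of π_11 on ℤ/67ℤ: [66, 1]; 2 cycles in total.
Σ(ℓ_i−1) = 67−2 = 65; sign = (−1)^65 = -1.
The Jacobi symbol (11|67) = -1 (Zolotarev) agrees.

-1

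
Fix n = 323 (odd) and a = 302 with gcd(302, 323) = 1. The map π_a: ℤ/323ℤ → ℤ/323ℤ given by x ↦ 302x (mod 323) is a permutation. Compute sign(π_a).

+1

Start at x=101: 101 → 140 → 290 → 47 → 305 → 55 → 137 → … (one orbit).
Cycle lengths of π_302 on ℤ/323ℤ: [36, 36, 36, 36, 36, 36, 36, 36, 9, 9, 4, 4, 4, 4, 1]; 15 cycles in total.
n − c = 323 − 15 = 308; sign = (−1)^308 = +1.
Check: (302/323) = +1 by Zolotarev.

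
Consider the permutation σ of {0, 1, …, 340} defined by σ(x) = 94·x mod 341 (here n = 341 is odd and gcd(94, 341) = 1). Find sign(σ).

Start at x=249: 249 → 218 → 32 → 280 → 63 → 125 → 156 → … (one orbit).
Cycle type of π: 10×31 + 1×31; total 62 cycles.
With 62 cycles on 341 points, sign = (−1)^{341−62} = -1.

-1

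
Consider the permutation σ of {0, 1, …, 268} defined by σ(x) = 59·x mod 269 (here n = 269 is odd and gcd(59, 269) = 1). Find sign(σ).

-1

Start at x=224: 224 → 35 → 182 → 247 → 47 → 83 → 55 → … (one orbit).
π_59 has 2 disjoint cycles with lengths [268, 1] on {0,…,268}.
With 2 cycles on 269 points, sign = (−1)^{269−2} = -1.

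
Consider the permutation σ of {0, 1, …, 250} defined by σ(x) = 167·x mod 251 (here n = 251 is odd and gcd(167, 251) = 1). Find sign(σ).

Start at x=139: 139 → 121 → 127 → 125 → 42 → 237 → 172 → … (one orbit).
The orbit structure of x ↦ 167x mod 251: 2 orbits of sizes [250, 1].
251 − 2 = 249 transpositions; sign(π) = (−1)^249 = -1.
Zolotarev: (167|251) = -1, matching the cycle-count sign.

-1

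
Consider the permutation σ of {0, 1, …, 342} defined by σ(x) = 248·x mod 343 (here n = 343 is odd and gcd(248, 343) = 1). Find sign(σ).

Orbit of 262 under x↦248x: [262, 149, 251, 165, 103, 162, 45]… (length divides ord_343(248)).
Cycle type of π: 294 + 42 + 6 + 1; total 4 cycles.
With 4 cycles on 343 points, sign = (−1)^{343−4} = -1.

-1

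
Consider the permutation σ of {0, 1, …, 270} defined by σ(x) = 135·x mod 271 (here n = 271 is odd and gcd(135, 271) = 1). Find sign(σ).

-1

Orbit of 85 under x↦135x: [85, 93, 89, 91, 90, 226, 158]… (length divides ord_271(135)).
Decompose π into cycles: lengths [270, 1] (2 cycles, including the fixed point 0).
sign(π) = (−1)^{n − #cycles} = (−1)^{271−2} = (−1)^269 = -1.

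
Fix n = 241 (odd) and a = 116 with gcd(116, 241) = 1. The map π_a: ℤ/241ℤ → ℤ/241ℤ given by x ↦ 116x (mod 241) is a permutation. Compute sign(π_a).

+1

Start at x=40: 40 → 61 → 87 → 211 → 135 → 236 → 143 → … (one orbit).
Decompose π into cycles: lengths [40, 40, 40, 40, 40, 40, 1] (7 cycles, including the fixed point 0).
sign(π) = (−1)^{n − #cycles} = (−1)^{241−7} = (−1)^234 = +1.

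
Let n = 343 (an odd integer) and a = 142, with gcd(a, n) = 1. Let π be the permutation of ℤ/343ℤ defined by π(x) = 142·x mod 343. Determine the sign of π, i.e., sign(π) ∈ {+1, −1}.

+1

Orbit of 205 under x↦142x: [205, 298, 127, 198, 333, 295, 44]… (length divides ord_343(142)).
Cycle type of π: 147×2 + 21×2 + 3×2 + 1; total 7 cycles.
Σ(ℓ_i−1) = 343−7 = 336; sign = (−1)^336 = +1.
Zolotarev: (142|343) = +1, matching the cycle-count sign.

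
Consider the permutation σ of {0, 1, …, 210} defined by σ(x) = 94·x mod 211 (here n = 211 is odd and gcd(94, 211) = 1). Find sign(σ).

-1

Start at x=50: 50 → 58 → 177 → 180 → 40 → 173 → 15 → … (one orbit).
Cycle lengths of π_94 on ℤ/211ℤ: [42, 42, 42, 42, 42, 1]; 6 cycles in total.
sign(π) = (−1)^{n − #cycles} = (−1)^{211−6} = (−1)^205 = -1.
Via Zolotarev, sign(π_{94}) = (94|211) = -1.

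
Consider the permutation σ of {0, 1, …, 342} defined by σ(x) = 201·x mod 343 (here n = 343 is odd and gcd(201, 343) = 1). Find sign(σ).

-1

Orbit of 59 under x↦201x: [59, 197, 152, 25, 223, 233, 185]… (length divides ord_343(201)).
Cycle lengths of π_201 on ℤ/343ℤ: [294, 42, 6, 1]; 4 cycles in total.
n − c = 343 − 4 = 339; sign = (−1)^339 = -1.
Zolotarev: (201|343) = -1, matching the cycle-count sign.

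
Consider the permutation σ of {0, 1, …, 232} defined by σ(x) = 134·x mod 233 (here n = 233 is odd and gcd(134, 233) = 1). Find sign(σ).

-1

Start at x=114: 114 → 131 → 79 → 101 → 20 → 117 → 67 → … (one orbit).
2 cycles of lengths [232, 1].
With 2 cycles on 233 points, sign = (−1)^{233−2} = -1.
Via Zolotarev, sign(π_{134}) = (134|233) = -1.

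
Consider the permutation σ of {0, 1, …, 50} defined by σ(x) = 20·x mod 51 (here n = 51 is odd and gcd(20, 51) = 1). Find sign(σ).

+1

Trace 43: π^k(43) = [43, 44, 13, 5, 49, 11, 16] for k=0..6.
Decompose π into cycles: lengths [16, 16, 16, 2, 1] (5 cycles, including the fixed point 0).
n − c = 51 − 5 = 46; sign = (−1)^46 = +1.
Via Zolotarev, sign(π_{20}) = (20|51) = +1.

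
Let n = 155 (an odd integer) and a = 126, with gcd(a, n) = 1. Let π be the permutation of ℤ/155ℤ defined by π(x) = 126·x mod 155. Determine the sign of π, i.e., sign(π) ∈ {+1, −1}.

Trace 1: π^k(1) = [1, 126, 66, 101, 16] for k=0..4.
Cycle lengths of π_126 on ℤ/155ℤ: [5, 5, 5, 5, 5, 5, 5, 5, 5, 5, 5, 5, 5, 5, 5, 5, 5, 5, 5, 5, 5, 5, 5, 5, 5, 5, 5, 5, 5, 5, 1, 1, 1, 1, 1]; 35 cycles in total.
sign(π) = (−1)^{n − #cycles} = (−1)^{155−35} = (−1)^120 = +1.

+1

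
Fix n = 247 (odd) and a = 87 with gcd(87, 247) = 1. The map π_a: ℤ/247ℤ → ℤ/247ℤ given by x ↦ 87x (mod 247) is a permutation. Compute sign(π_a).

Orbit of 87 under x↦87x: [87, 159, 1]… (length divides ord_247(87)).
Decompose π into cycles: lengths [3, 3, 3, 3, 3, 3, 3, 3, 3, 3, 3, 3, 3, 3, 3, 3, 3, 3, 3, 3, 3, 3, 3, 3, 3, 3, 3, 3, 3, 3, 3, 3, 3, 3, 3, 3, 3, 3, 3, 3, 3, 3, 3, 3, 3, 3, 3, 3, 3, 3, 3, 3, 3, 3, 3, 3, 3, 3, 3, 3, 3, 3, 3, 3, 3, 3, 3, 3, 3, 3, 3, 3, 3, 3, 3, 3, 3, 3, 3, 3, 3, 3, 1] (83 cycles, including the fixed point 0).
sign(π) = (−1)^{n − #cycles} = (−1)^{247−83} = (−1)^164 = +1.
Check: (87/247) = +1 by Zolotarev.

+1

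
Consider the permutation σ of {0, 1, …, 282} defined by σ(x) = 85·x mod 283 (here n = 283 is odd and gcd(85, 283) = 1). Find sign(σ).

+1

Orbit of 57 under x↦85x: [57, 34, 60, 6, 227, 51, 90]… (length divides ord_283(85)).
The orbit structure of x ↦ 85x mod 283: 3 orbits of sizes [141, 141, 1].
3 cycles on 283: each ℓ→(−1)^(ℓ−1), product (−1)^280 = +1.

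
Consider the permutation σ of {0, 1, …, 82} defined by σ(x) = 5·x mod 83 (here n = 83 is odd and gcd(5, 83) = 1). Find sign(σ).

-1

Start at x=38: 38 → 24 → 37 → 19 → 12 → 60 → 51 → … (one orbit).
2 cycles of lengths [82, 1].
n − c = 83 − 2 = 81; sign = (−1)^81 = -1.
(5|83)_J = -1 (Zolotarev's lemma cross-check).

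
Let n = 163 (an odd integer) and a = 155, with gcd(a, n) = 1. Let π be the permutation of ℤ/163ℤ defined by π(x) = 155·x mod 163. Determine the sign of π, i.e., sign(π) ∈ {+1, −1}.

+1

Orbit of 132 under x↦155x: [132, 85, 135, 61, 1, 155, 64]… (length divides ord_163(155)).
7 cycles of lengths [27, 27, 27, 27, 27, 27, 1].
7 cycles on 163: each ℓ→(−1)^(ℓ−1), product (−1)^156 = +1.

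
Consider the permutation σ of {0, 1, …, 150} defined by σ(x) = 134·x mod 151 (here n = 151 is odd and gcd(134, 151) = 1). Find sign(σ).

-1

Start at x=120: 120 → 74 → 101 → 95 → 46 → 124 → 6 → … (one orbit).
π_134 has 2 disjoint cycles with lengths [150, 1] on {0,…,150}.
2 cycles on 151: each ℓ→(−1)^(ℓ−1), product (−1)^149 = -1.
(134|151)_J = -1 (Zolotarev's lemma cross-check).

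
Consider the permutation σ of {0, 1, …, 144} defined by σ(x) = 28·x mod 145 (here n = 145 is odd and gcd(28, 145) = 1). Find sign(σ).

-1

Start at x=28: 28 → 59 → 57 → 1 → 28 (one orbit).
π_28 has 44 disjoint cycles with lengths [4, 4, 4, 4, 4, 4, 4, 4, 4, 4, 4, 4, 4, 4, 4, 4, 4, 4, 4, 4, 4, 4, 4, 4, 4, 4, 4, 4, 4, 2, 2, 2, 2, 2, 2, 2, 2, 2, 2, 2, 2, 2, 2, 1] on {0,…,144}.
With 44 cycles on 145 points, sign = (−1)^{145−44} = -1.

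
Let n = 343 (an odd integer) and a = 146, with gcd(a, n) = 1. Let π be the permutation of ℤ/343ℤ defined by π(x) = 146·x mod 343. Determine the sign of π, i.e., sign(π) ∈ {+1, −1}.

-1

Orbit of 99 under x↦146x: [99, 48, 148, 342, 197, 293, 246]… (length divides ord_343(146)).
Cycle lengths of π_146 on ℤ/343ℤ: [14, 14, 14, 14, 14, 14, 14, 14, 14, 14, 14, 14, 14, 14, 14, 14, 14, 14, 14, 14, 14, 2, 2, 2, 2, 2, 2, 2, 2, 2, 2, 2, 2, 2, 2, 2, 2, 2, 2, 2, 2, 2, 2, 2, 2, 1]; 46 cycles in total.
sign(π) = (−1)^{n − #cycles} = (−1)^{343−46} = (−1)^297 = -1.
Via Zolotarev, sign(π_{146}) = (146|343) = -1.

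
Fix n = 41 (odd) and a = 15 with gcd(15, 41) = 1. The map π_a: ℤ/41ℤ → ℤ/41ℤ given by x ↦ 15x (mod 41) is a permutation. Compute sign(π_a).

Start at x=19: 19 → 39 → 11 → 1 → 15 → 20 → 13 → … (one orbit).
Cycle lengths of π_15 on ℤ/41ℤ: [40, 1]; 2 cycles in total.
sign(π) = (−1)^{n − #cycles} = (−1)^{41−2} = (−1)^39 = -1.

-1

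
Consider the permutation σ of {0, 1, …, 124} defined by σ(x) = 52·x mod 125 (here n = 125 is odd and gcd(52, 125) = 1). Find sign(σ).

Start at x=31: 31 → 112 → 74 → 98 → 96 → 117 → 84 → … (one orbit).
Cycle lengths of π_52 on ℤ/125ℤ: [100, 20, 4, 1]; 4 cycles in total.
sign(π) = (−1)^{n − #cycles} = (−1)^{125−4} = (−1)^121 = -1.
(52|125)_J = -1 (Zolotarev's lemma cross-check).

-1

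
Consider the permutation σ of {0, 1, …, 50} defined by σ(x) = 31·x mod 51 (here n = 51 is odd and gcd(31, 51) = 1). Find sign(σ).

-1

Trace 37: π^k(37) = [37, 25, 10, 4, 22, 19, 28] for k=0..6.
Cycle lengths of π_31 on ℤ/51ℤ: [16, 16, 16, 1, 1, 1]; 6 cycles in total.
n − c = 51 − 6 = 45; sign = (−1)^45 = -1.
Via Zolotarev, sign(π_{31}) = (31|51) = -1.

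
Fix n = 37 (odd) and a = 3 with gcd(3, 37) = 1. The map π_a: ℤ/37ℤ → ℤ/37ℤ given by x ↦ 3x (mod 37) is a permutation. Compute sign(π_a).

+1

Orbit of 9 under x↦3x: [9, 27, 7, 21, 26, 4, 12]… (length divides ord_37(3)).
The orbit structure of x ↦ 3x mod 37: 3 orbits of sizes [18, 18, 1].
37 − 3 = 34 transpositions; sign(π) = (−1)^34 = +1.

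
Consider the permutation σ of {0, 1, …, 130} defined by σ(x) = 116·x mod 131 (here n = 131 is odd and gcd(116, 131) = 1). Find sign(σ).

-1

Start at x=66: 66 → 58 → 47 → 81 → 95 → 16 → 22 → … (one orbit).
Cycle type of π: 130 + 1; total 2 cycles.
With 2 cycles on 131 points, sign = (−1)^{131−2} = -1.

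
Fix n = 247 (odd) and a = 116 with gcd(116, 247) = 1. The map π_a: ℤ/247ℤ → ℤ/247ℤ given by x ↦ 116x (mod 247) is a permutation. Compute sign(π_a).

Start at x=131: 131 → 129 → 144 → 155 → 196 → 12 → 157 → … (one orbit).
Decompose π into cycles: lengths [18, 18, 18, 18, 18, 18, 18, 18, 18, 18, 18, 18, 18, 2, 2, 2, 2, 2, 2, 1] (20 cycles, including the fixed point 0).
Σ(ℓ_i−1) = 247−20 = 227; sign = (−1)^227 = -1.

-1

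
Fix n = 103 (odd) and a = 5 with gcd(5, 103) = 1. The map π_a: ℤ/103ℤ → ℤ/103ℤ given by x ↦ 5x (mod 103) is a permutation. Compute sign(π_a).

Orbit of 89 under x↦5x: [89, 33, 62, 1, 5, 25, 22]… (length divides ord_103(5)).
The orbit structure of x ↦ 5x mod 103: 2 orbits of sizes [102, 1].
2 cycles on 103: each ℓ→(−1)^(ℓ−1), product (−1)^101 = -1.
The Jacobi symbol (5|103) = -1 (Zolotarev) agrees.

-1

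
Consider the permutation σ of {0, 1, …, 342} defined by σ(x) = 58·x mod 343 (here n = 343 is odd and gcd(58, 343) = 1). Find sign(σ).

+1

Trace 226: π^k(226) = [226, 74, 176, 261, 46, 267, 51] for k=0..6.
Cycle lengths of π_58 on ℤ/343ℤ: [147, 147, 21, 21, 3, 3, 1]; 7 cycles in total.
sign(π) = (−1)^{n − #cycles} = (−1)^{343−7} = (−1)^336 = +1.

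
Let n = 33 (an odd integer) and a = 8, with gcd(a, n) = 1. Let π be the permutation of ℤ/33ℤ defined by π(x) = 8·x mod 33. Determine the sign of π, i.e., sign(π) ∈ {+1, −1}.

+1

Orbit of 29 under x↦8x: [29, 1, 8, 31, 17, 4, 32]… (length divides ord_33(8)).
5 cycles of lengths [10, 10, 10, 2, 1].
5 cycles on 33: each ℓ→(−1)^(ℓ−1), product (−1)^28 = +1.
The Jacobi symbol (8|33) = +1 (Zolotarev) agrees.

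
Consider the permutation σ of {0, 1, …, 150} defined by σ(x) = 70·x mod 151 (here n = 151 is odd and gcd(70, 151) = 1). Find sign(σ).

-1

Start at x=131: 131 → 110 → 150 → 81 → 83 → 72 → 57 → … (one orbit).
The orbit structure of x ↦ 70x mod 151: 4 orbits of sizes [50, 50, 50, 1].
Σ(ℓ_i−1) = 151−4 = 147; sign = (−1)^147 = -1.
Zolotarev: (70|151) = -1, matching the cycle-count sign.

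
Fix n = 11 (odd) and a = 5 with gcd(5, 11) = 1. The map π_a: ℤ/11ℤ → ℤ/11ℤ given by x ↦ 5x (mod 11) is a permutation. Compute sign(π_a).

Start at x=5: 5 → 3 → 4 → 9 → 1 → 5 (one orbit).
The orbit structure of x ↦ 5x mod 11: 3 orbits of sizes [5, 5, 1].
3 cycles on 11: each ℓ→(−1)^(ℓ−1), product (−1)^8 = +1.

+1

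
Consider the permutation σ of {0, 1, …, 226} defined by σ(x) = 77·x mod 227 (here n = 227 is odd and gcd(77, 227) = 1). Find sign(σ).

+1

Orbit of 141 under x↦77x: [141, 188, 175, 82, 185, 171, 1]… (length divides ord_227(77)).
Cycle type of π: 113×2 + 1; total 3 cycles.
sign(π) = (−1)^{n − #cycles} = (−1)^{227−3} = (−1)^224 = +1.
The Jacobi symbol (77|227) = +1 (Zolotarev) agrees.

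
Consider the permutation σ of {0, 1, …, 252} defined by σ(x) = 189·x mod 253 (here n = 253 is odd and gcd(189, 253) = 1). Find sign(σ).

Start at x=189: 189 → 48 → 217 → 27 → 43 → 31 → 40 → … (one orbit).
The orbit structure of x ↦ 189x mod 253: 5 orbits of sizes [110, 110, 22, 10, 1].
5 cycles on 253: each ℓ→(−1)^(ℓ−1), product (−1)^248 = +1.
Via Zolotarev, sign(π_{189}) = (189|253) = +1.

+1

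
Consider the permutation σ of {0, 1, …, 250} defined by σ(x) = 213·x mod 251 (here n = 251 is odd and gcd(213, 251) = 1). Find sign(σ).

Start at x=149: 149 → 111 → 49 → 146 → 225 → 235 → 106 → … (one orbit).
Decompose π into cycles: lengths [250, 1] (2 cycles, including the fixed point 0).
n − c = 251 − 2 = 249; sign = (−1)^249 = -1.
The Jacobi symbol (213|251) = -1 (Zolotarev) agrees.

-1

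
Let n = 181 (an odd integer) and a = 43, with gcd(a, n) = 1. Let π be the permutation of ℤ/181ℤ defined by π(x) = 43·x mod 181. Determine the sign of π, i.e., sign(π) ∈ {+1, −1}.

Start at x=39: 39 → 48 → 73 → 62 → 132 → 65 → 80 → … (one orbit).
21 cycles of lengths [9, 9, 9, 9, 9, 9, 9, 9, 9, 9, 9, 9, 9, 9, 9, 9, 9, 9, 9, 9, 1].
n − c = 181 − 21 = 160; sign = (−1)^160 = +1.
The Jacobi symbol (43|181) = +1 (Zolotarev) agrees.

+1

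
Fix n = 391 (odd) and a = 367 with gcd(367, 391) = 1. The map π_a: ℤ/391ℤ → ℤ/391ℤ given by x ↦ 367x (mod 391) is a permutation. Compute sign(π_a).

+1

Orbit of 208 under x↦367x: [208, 91, 162, 22, 254, 160, 70]… (length divides ord_391(367)).
Cycle type of π: 16×23 + 2×11 + 1; total 35 cycles.
Σ(ℓ_i−1) = 391−35 = 356; sign = (−1)^356 = +1.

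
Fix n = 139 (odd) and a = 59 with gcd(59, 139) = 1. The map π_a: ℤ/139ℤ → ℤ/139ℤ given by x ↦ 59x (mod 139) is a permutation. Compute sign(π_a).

Orbit of 95 under x↦59x: [95, 45, 14, 131, 84, 91, 87]… (length divides ord_139(59)).
Cycle type of π: 46×3 + 1; total 4 cycles.
sign(π) = (−1)^{n − #cycles} = (−1)^{139−4} = (−1)^135 = -1.
Check: (59/139) = -1 by Zolotarev.

-1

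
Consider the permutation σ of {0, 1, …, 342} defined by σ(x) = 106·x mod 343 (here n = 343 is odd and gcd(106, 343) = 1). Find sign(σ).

+1

Orbit of 288 under x↦106x: [288, 1, 106, 260, 120, 29, 330]… (length divides ord_343(106)).
Cycle lengths of π_106 on ℤ/343ℤ: [49, 49, 49, 49, 49, 49, 7, 7, 7, 7, 7, 7, 1, 1, 1, 1, 1, 1, 1]; 19 cycles in total.
Σ(ℓ_i−1) = 343−19 = 324; sign = (−1)^324 = +1.
Check: (106/343) = +1 by Zolotarev.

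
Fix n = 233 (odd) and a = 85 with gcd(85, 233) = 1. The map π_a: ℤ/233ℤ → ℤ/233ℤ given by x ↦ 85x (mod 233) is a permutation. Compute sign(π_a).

Trace 98: π^k(98) = [98, 175, 196, 117, 159, 1, 85] for k=0..6.
5 cycles of lengths [58, 58, 58, 58, 1].
Σ(ℓ_i−1) = 233−5 = 228; sign = (−1)^228 = +1.
Check: (85/233) = +1 by Zolotarev.

+1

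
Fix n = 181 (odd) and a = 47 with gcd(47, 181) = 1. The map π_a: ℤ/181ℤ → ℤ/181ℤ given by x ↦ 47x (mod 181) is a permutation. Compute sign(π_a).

-1

Trace 69: π^k(69) = [69, 166, 19, 169, 160, 99, 128] for k=0..6.
Cycle lengths of π_47 on ℤ/181ℤ: [180, 1]; 2 cycles in total.
181 − 2 = 179 transpositions; sign(π) = (−1)^179 = -1.
(47|181)_J = -1 (Zolotarev's lemma cross-check).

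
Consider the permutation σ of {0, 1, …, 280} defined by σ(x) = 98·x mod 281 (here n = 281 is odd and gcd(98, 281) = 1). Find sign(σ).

Start at x=58: 58 → 64 → 90 → 109 → 4 → 111 → 200 → … (one orbit).
Cycle lengths of π_98 on ℤ/281ℤ: [35, 35, 35, 35, 35, 35, 35, 35, 1]; 9 cycles in total.
sign(π) = (−1)^{n − #cycles} = (−1)^{281−9} = (−1)^272 = +1.

+1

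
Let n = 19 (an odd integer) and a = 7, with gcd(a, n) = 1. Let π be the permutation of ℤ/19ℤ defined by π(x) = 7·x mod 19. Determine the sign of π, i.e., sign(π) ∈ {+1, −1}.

+1

Trace 1: π^k(1) = [1, 7, 11] for k=0..2.
Decompose π into cycles: lengths [3, 3, 3, 3, 3, 3, 1] (7 cycles, including the fixed point 0).
sign(π) = (−1)^{n − #cycles} = (−1)^{19−7} = (−1)^12 = +1.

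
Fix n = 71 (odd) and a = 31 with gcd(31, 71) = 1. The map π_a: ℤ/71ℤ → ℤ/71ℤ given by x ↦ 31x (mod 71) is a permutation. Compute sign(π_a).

-1

Start at x=70: 70 → 40 → 33 → 29 → 47 → 37 → 11 → … (one orbit).
π_31 has 2 disjoint cycles with lengths [70, 1] on {0,…,70}.
sign(π) = (−1)^{n − #cycles} = (−1)^{71−2} = (−1)^69 = -1.
The Jacobi symbol (31|71) = -1 (Zolotarev) agrees.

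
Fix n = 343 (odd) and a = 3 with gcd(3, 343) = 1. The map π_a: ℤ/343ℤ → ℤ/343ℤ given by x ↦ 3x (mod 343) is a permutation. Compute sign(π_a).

-1

Start at x=151: 151 → 110 → 330 → 304 → 226 → 335 → 319 → … (one orbit).
Cycle lengths of π_3 on ℤ/343ℤ: [294, 42, 6, 1]; 4 cycles in total.
sign(π) = (−1)^{n − #cycles} = (−1)^{343−4} = (−1)^339 = -1.
Via Zolotarev, sign(π_{3}) = (3|343) = -1.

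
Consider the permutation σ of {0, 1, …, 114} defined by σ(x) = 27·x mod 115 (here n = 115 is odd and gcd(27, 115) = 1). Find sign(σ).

Trace 26: π^k(26) = [26, 12, 94, 8, 101, 82, 29] for k=0..6.
The orbit structure of x ↦ 27x mod 115: 6 orbits of sizes [44, 44, 11, 11, 4, 1].
sign(π) = (−1)^{n − #cycles} = (−1)^{115−6} = (−1)^109 = -1.
Zolotarev: (27|115) = -1, matching the cycle-count sign.

-1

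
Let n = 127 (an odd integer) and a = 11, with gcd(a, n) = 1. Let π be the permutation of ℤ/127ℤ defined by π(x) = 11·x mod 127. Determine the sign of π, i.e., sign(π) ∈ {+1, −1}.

Start at x=34: 34 → 120 → 50 → 42 → 81 → 2 → 22 → … (one orbit).
Cycle lengths of π_11 on ℤ/127ℤ: [63, 63, 1]; 3 cycles in total.
Σ(ℓ_i−1) = 127−3 = 124; sign = (−1)^124 = +1.
Via Zolotarev, sign(π_{11}) = (11|127) = +1.

+1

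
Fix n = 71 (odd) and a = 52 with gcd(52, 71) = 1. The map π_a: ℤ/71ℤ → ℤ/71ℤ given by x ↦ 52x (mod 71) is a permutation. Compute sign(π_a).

Start at x=25: 25 → 22 → 8 → 61 → 48 → 11 → 4 → … (one orbit).
Cycle lengths of π_52 on ℤ/71ℤ: [70, 1]; 2 cycles in total.
71 − 2 = 69 transpositions; sign(π) = (−1)^69 = -1.
Zolotarev: (52|71) = -1, matching the cycle-count sign.

-1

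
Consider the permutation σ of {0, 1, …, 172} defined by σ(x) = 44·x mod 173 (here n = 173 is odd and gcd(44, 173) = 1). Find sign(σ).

-1

Orbit of 129 under x↦44x: [129, 140, 105, 122, 5, 47, 165]… (length divides ord_173(44)).
Cycle lengths of π_44 on ℤ/173ℤ: [172, 1]; 2 cycles in total.
sign(π) = (−1)^{n − #cycles} = (−1)^{173−2} = (−1)^171 = -1.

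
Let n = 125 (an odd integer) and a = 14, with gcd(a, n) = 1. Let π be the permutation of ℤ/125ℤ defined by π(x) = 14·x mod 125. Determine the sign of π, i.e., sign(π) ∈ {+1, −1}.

Start at x=41: 41 → 74 → 36 → 4 → 56 → 34 → 101 → … (one orbit).
π_14 has 7 disjoint cycles with lengths [50, 50, 10, 10, 2, 2, 1] on {0,…,124}.
n − c = 125 − 7 = 118; sign = (−1)^118 = +1.

+1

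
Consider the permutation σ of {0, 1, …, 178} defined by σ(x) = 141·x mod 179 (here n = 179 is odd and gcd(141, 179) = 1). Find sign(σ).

Trace 89: π^k(89) = [89, 19, 173, 49, 107, 51, 31] for k=0..6.
3 cycles of lengths [89, 89, 1].
With 3 cycles on 179 points, sign = (−1)^{179−3} = +1.
Check: (141/179) = +1 by Zolotarev.

+1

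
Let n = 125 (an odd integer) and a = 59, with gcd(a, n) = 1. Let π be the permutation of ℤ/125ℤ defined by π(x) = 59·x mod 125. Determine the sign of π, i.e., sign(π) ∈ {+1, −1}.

Trace 41: π^k(41) = [41, 44, 96, 39, 51, 9, 31] for k=0..6.
π_59 has 7 disjoint cycles with lengths [50, 50, 10, 10, 2, 2, 1] on {0,…,124}.
125 − 7 = 118 transpositions; sign(π) = (−1)^118 = +1.
Via Zolotarev, sign(π_{59}) = (59|125) = +1.

+1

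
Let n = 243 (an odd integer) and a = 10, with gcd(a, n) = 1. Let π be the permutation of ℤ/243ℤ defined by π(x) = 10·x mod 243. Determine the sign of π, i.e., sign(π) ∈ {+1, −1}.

+1

Orbit of 91 under x↦10x: [91, 181, 109, 118, 208, 136, 145]… (length divides ord_243(10)).
The orbit structure of x ↦ 10x mod 243: 27 orbits of sizes [27, 27, 27, 27, 27, 27, 9, 9, 9, 9, 9, 9, 3, 3, 3, 3, 3, 3, 1, 1, 1, 1, 1, 1, 1, 1, 1].
sign(π) = (−1)^{n − #cycles} = (−1)^{243−27} = (−1)^216 = +1.
Check: (10/243) = +1 by Zolotarev.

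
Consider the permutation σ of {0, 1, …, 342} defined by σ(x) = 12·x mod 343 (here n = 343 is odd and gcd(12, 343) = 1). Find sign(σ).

-1

Orbit of 223 under x↦12x: [223, 275, 213, 155, 145, 25, 300]… (length divides ord_343(12)).
Decompose π into cycles: lengths [294, 42, 6, 1] (4 cycles, including the fixed point 0).
sign(π) = (−1)^{n − #cycles} = (−1)^{343−4} = (−1)^339 = -1.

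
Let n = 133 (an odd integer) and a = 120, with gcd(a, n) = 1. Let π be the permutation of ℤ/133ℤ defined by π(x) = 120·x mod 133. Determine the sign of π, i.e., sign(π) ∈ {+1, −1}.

Trace 106: π^k(106) = [106, 85, 92, 1, 120, 36, 64] for k=0..6.
π_120 has 21 disjoint cycles with lengths [9, 9, 9, 9, 9, 9, 9, 9, 9, 9, 9, 9, 9, 9, 1, 1, 1, 1, 1, 1, 1] on {0,…,132}.
sign(π) = (−1)^{n − #cycles} = (−1)^{133−21} = (−1)^112 = +1.
The Jacobi symbol (120|133) = +1 (Zolotarev) agrees.

+1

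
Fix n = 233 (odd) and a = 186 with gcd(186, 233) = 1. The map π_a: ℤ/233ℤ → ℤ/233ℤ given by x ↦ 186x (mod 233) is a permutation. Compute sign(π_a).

-1

Trace 216: π^k(216) = [216, 100, 193, 16, 180, 161, 122] for k=0..6.
Cycle lengths of π_186 on ℤ/233ℤ: [232, 1]; 2 cycles in total.
sign(π) = (−1)^{n − #cycles} = (−1)^{233−2} = (−1)^231 = -1.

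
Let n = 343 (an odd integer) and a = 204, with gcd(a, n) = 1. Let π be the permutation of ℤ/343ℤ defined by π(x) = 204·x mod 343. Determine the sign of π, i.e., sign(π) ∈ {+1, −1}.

Start at x=99: 99 → 302 → 211 → 169 → 176 → 232 → 337 → … (one orbit).
π_204 has 19 disjoint cycles with lengths [49, 49, 49, 49, 49, 49, 7, 7, 7, 7, 7, 7, 1, 1, 1, 1, 1, 1, 1] on {0,…,342}.
19 cycles on 343: each ℓ→(−1)^(ℓ−1), product (−1)^324 = +1.

+1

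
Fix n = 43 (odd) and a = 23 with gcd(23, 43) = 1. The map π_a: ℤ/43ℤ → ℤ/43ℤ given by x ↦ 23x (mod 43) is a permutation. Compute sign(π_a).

+1

Start at x=10: 10 → 15 → 1 → 23 → 13 → 41 → 40 → … (one orbit).
The orbit structure of x ↦ 23x mod 43: 3 orbits of sizes [21, 21, 1].
Σ(ℓ_i−1) = 43−3 = 40; sign = (−1)^40 = +1.
The Jacobi symbol (23|43) = +1 (Zolotarev) agrees.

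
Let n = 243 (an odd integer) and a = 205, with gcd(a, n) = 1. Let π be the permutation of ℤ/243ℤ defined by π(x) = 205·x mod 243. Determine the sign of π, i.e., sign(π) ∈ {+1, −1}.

Orbit of 34 under x↦205x: [34, 166, 10, 106, 103, 217, 16]… (length divides ord_243(205)).
The orbit structure of x ↦ 205x mod 243: 11 orbits of sizes [81, 81, 27, 27, 9, 9, 3, 3, 1, 1, 1].
243 − 11 = 232 transpositions; sign(π) = (−1)^232 = +1.

+1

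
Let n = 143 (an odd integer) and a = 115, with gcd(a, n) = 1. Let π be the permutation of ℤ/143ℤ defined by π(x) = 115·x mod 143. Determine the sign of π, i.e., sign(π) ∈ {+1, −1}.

-1

Start at x=49: 49 → 58 → 92 → 141 → 56 → 5 → 3 → … (one orbit).
6 cycles of lengths [60, 60, 12, 5, 5, 1].
sign(π) = (−1)^{n − #cycles} = (−1)^{143−6} = (−1)^137 = -1.
The Jacobi symbol (115|143) = -1 (Zolotarev) agrees.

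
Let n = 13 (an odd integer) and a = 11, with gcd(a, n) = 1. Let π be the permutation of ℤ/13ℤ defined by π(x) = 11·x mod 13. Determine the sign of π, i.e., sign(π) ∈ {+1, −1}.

Orbit of 3 under x↦11x: [3, 7, 12, 2, 9, 8, 10]… (length divides ord_13(11)).
Cycle lengths of π_11 on ℤ/13ℤ: [12, 1]; 2 cycles in total.
2 cycles on 13: each ℓ→(−1)^(ℓ−1), product (−1)^11 = -1.
(11|13)_J = -1 (Zolotarev's lemma cross-check).

-1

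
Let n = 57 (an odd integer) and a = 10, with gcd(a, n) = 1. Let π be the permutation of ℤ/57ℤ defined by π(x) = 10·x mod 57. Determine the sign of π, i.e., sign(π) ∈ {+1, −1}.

Start at x=22: 22 → 49 → 34 → 55 → 37 → 28 → 52 → … (one orbit).
The orbit structure of x ↦ 10x mod 57: 6 orbits of sizes [18, 18, 18, 1, 1, 1].
sign(π) = (−1)^{n − #cycles} = (−1)^{57−6} = (−1)^51 = -1.

-1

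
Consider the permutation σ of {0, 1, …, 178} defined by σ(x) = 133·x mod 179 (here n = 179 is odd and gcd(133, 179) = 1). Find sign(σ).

-1

Trace 56: π^k(56) = [56, 109, 177, 92, 64, 99, 100] for k=0..6.
Decompose π into cycles: lengths [178, 1] (2 cycles, including the fixed point 0).
sign(π) = (−1)^{n − #cycles} = (−1)^{179−2} = (−1)^177 = -1.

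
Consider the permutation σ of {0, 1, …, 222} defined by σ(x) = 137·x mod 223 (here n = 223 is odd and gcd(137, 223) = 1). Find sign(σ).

Orbit of 113 under x↦137x: [113, 94, 167, 133, 158, 15, 48]… (length divides ord_223(137)).
π_137 has 2 disjoint cycles with lengths [222, 1] on {0,…,222}.
sign(π) = (−1)^{n − #cycles} = (−1)^{223−2} = (−1)^221 = -1.
(137|223)_J = -1 (Zolotarev's lemma cross-check).

-1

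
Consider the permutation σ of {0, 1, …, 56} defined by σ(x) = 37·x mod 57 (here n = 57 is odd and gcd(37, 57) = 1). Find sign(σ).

-1

Start at x=37: 37 → 1 → 37 (one orbit).
Cycle lengths of π_37 on ℤ/57ℤ: [2, 2, 2, 2, 2, 2, 2, 2, 2, 2, 2, 2, 2, 2, 2, 2, 2, 2, 2, 2, 2, 2, 2, 2, 2, 2, 2, 1, 1, 1]; 30 cycles in total.
sign(π) = (−1)^{n − #cycles} = (−1)^{57−30} = (−1)^27 = -1.
Zolotarev: (37|57) = -1, matching the cycle-count sign.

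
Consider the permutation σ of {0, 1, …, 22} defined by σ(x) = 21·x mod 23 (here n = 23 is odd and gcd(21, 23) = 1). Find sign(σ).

Start at x=21: 21 → 4 → 15 → 16 → 14 → 18 → 10 → … (one orbit).
The orbit structure of x ↦ 21x mod 23: 2 orbits of sizes [22, 1].
sign(π) = (−1)^{n − #cycles} = (−1)^{23−2} = (−1)^21 = -1.

-1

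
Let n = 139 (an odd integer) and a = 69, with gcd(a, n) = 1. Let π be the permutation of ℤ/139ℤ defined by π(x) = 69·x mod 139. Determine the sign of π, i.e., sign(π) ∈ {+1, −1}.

Orbit of 66 under x↦69x: [66, 106, 86, 96, 91, 24, 127]… (length divides ord_139(69)).
Decompose π into cycles: lengths [69, 69, 1] (3 cycles, including the fixed point 0).
With 3 cycles on 139 points, sign = (−1)^{139−3} = +1.

+1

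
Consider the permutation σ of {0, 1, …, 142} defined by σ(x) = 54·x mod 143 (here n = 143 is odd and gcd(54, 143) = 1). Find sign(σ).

Start at x=54: 54 → 56 → 21 → 133 → 32 → 12 → 76 → … (one orbit).
17 cycles of lengths [12, 12, 12, 12, 12, 12, 12, 12, 12, 12, 12, 2, 2, 2, 2, 2, 1].
n − c = 143 − 17 = 126; sign = (−1)^126 = +1.

+1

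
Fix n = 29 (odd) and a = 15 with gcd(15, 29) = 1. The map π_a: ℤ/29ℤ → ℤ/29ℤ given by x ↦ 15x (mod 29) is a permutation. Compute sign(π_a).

Orbit of 19 under x↦15x: [19, 24, 12, 6, 3, 16, 8]… (length divides ord_29(15)).
Cycle type of π: 28 + 1; total 2 cycles.
sign(π) = (−1)^{n − #cycles} = (−1)^{29−2} = (−1)^27 = -1.
The Jacobi symbol (15|29) = -1 (Zolotarev) agrees.

-1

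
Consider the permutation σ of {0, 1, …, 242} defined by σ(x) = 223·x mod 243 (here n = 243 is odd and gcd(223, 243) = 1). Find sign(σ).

Start at x=115: 115 → 130 → 73 → 241 → 40 → 172 → 205 → … (one orbit).
Cycle type of π: 81×2 + 27×2 + 9×2 + 3×2 + 1×3; total 11 cycles.
Σ(ℓ_i−1) = 243−11 = 232; sign = (−1)^232 = +1.
(223|243)_J = +1 (Zolotarev's lemma cross-check).

+1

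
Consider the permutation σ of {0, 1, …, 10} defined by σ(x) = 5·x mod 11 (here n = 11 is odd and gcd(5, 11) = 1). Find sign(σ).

+1

Start at x=4: 4 → 9 → 1 → 5 → 3 → 4 (one orbit).
Cycle type of π: 5×2 + 1; total 3 cycles.
With 3 cycles on 11 points, sign = (−1)^{11−3} = +1.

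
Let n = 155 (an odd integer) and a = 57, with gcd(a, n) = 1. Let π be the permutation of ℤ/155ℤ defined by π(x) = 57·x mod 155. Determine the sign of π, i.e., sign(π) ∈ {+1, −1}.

+1

Trace 123: π^k(123) = [123, 36, 37, 94, 88, 56, 92] for k=0..6.
Decompose π into cycles: lengths [12, 12, 12, 12, 12, 12, 12, 12, 12, 12, 6, 6, 6, 6, 6, 4, 1] (17 cycles, including the fixed point 0).
n − c = 155 − 17 = 138; sign = (−1)^138 = +1.
(57|155)_J = +1 (Zolotarev's lemma cross-check).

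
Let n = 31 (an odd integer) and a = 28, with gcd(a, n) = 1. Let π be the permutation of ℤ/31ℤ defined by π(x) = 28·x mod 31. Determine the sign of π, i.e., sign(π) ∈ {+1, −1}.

+1

Start at x=2: 2 → 25 → 18 → 8 → 7 → 10 → 1 → … (one orbit).
Cycle lengths of π_28 on ℤ/31ℤ: [15, 15, 1]; 3 cycles in total.
sign(π) = (−1)^{n − #cycles} = (−1)^{31−3} = (−1)^28 = +1.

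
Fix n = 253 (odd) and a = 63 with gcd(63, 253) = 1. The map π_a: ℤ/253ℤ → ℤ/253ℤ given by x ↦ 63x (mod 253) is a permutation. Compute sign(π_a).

Start at x=19: 19 → 185 → 17 → 59 → 175 → 146 → 90 → … (one orbit).
Cycle lengths of π_63 on ℤ/253ℤ: [110, 110, 22, 10, 1]; 5 cycles in total.
n − c = 253 − 5 = 248; sign = (−1)^248 = +1.
(63|253)_J = +1 (Zolotarev's lemma cross-check).

+1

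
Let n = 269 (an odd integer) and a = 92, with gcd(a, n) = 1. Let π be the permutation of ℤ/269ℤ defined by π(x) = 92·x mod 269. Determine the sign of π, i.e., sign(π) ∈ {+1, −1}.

+1

Trace 84: π^k(84) = [84, 196, 9, 21, 49, 204, 207] for k=0..6.
3 cycles of lengths [134, 134, 1].
3 cycles on 269: each ℓ→(−1)^(ℓ−1), product (−1)^266 = +1.
(92|269)_J = +1 (Zolotarev's lemma cross-check).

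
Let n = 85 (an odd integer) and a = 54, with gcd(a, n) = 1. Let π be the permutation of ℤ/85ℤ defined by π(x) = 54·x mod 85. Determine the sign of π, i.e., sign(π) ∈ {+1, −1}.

Orbit of 39 under x↦54x: [39, 66, 79, 16, 14, 76, 24]… (length divides ord_85(54)).
Cycle type of π: 16×5 + 2×2 + 1; total 8 cycles.
Σ(ℓ_i−1) = 85−8 = 77; sign = (−1)^77 = -1.

-1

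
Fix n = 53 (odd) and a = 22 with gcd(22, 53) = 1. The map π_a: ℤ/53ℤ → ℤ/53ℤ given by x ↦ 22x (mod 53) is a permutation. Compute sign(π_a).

-1

Start at x=37: 37 → 19 → 47 → 27 → 11 → 30 → 24 → … (one orbit).
π_22 has 2 disjoint cycles with lengths [52, 1] on {0,…,52}.
n − c = 53 − 2 = 51; sign = (−1)^51 = -1.
Zolotarev: (22|53) = -1, matching the cycle-count sign.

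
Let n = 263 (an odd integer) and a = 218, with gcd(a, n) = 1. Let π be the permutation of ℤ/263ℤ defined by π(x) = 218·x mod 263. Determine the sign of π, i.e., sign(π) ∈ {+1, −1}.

Orbit of 222 under x↦218x: [222, 4, 83, 210, 18, 242, 156]… (length divides ord_263(218)).
The orbit structure of x ↦ 218x mod 263: 3 orbits of sizes [131, 131, 1].
With 3 cycles on 263 points, sign = (−1)^{263−3} = +1.

+1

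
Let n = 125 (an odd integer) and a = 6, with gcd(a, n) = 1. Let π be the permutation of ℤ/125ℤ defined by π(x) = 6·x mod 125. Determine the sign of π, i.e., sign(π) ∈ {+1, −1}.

+1

Orbit of 1 under x↦6x: [1, 6, 36, 91, 46, 26, 31]… (length divides ord_125(6)).
Cycle lengths of π_6 on ℤ/125ℤ: [25, 25, 25, 25, 5, 5, 5, 5, 1, 1, 1, 1, 1]; 13 cycles in total.
n − c = 125 − 13 = 112; sign = (−1)^112 = +1.
Check: (6/125) = +1 by Zolotarev.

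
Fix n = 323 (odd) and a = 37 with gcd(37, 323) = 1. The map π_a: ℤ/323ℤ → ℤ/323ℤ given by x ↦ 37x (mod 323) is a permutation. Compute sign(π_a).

+1

Trace 303: π^k(303) = [303, 229, 75, 191, 284, 172, 227] for k=0..6.
29 cycles of lengths [16, 16, 16, 16, 16, 16, 16, 16, 16, 16, 16, 16, 16, 16, 16, 16, 16, 16, 16, 2, 2, 2, 2, 2, 2, 2, 2, 2, 1].
29 cycles on 323: each ℓ→(−1)^(ℓ−1), product (−1)^294 = +1.
Zolotarev: (37|323) = +1, matching the cycle-count sign.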